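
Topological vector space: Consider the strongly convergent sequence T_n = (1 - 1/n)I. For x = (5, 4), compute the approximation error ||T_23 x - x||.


T_23 x - x = (1 - 1/23)x - x = -x/23
||x|| = sqrt(41) = 6.4031
||T_23 x - x|| = ||x||/23 = 6.4031/23 = 0.2784

0.2784


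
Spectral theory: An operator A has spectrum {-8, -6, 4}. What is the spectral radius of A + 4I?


Spectrum of A + 4I = {-4, -2, 8}
Spectral radius = max |lambda| over the shifted spectrum
= max(4, 2, 8) = 8

8


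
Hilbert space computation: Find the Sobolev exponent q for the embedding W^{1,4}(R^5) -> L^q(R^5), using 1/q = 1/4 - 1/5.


Using the Sobolev embedding formula: 1/q = 1/p - k/n
1/q = 1/4 - 1/5 = 1/20
q = 1/(1/20) = 20

20.0000


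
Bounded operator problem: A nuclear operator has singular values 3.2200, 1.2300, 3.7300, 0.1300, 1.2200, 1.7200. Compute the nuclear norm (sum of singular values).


The nuclear norm is the sum of all singular values.
||T||_1 = 3.2200 + 1.2300 + 3.7300 + 0.1300 + 1.2200 + 1.7200
= 11.2500

11.2500


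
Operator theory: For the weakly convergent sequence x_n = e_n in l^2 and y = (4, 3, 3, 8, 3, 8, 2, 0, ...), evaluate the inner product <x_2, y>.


x_2 = e_2 is the standard basis vector with 1 in position 2.
<x_2, y> = y_2 = 3
As n -> infinity, <x_n, y> -> 0, confirming weak convergence of (x_n) to 0.

3


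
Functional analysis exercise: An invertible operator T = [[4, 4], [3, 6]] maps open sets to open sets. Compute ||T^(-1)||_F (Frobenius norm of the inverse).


det(T) = 4*6 - 4*3 = 12
T^(-1) = (1/12) * [[6, -4], [-3, 4]] = [[0.5000, -0.3333], [-0.2500, 0.3333]]
||T^(-1)||_F^2 = 0.5000^2 + (-0.3333)^2 + (-0.2500)^2 + 0.3333^2 = 0.5347
||T^(-1)||_F = sqrt(0.5347) = 0.7312

0.7312


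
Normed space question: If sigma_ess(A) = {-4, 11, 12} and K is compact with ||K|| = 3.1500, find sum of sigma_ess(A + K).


By Weyl's theorem, the essential spectrum is invariant under compact perturbations.
sigma_ess(A + K) = sigma_ess(A) = {-4, 11, 12}
Sum = -4 + 11 + 12 = 19

19


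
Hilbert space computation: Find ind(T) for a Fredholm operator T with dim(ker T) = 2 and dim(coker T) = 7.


The Fredholm index is defined as ind(T) = dim(ker T) - dim(coker T)
= 2 - 7
= -5

-5


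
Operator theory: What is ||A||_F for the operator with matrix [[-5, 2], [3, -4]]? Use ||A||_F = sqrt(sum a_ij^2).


||A||_F^2 = sum a_ij^2
= (-5)^2 + 2^2 + 3^2 + (-4)^2
= 25 + 4 + 9 + 16 = 54
||A||_F = sqrt(54) = 7.3485

7.3485


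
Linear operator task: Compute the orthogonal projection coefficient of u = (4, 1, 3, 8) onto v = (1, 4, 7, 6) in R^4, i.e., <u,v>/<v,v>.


Computing <u,v> = 4*1 + 1*4 + 3*7 + 8*6 = 77
Computing <v,v> = 1^2 + 4^2 + 7^2 + 6^2 = 102
Projection coefficient = 77/102 = 0.7549

0.7549


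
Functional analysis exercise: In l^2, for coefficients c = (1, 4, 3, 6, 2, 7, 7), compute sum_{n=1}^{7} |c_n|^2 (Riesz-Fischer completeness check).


sum |c_n|^2 = 1^2 + 4^2 + 3^2 + 6^2 + 2^2 + 7^2 + 7^2
= 1 + 16 + 9 + 36 + 4 + 49 + 49
= 164

164


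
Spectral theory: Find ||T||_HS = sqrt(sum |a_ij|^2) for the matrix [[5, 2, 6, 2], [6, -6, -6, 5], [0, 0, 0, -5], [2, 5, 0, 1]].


The Hilbert-Schmidt norm is sqrt(sum of squares of all entries).
Sum of squares = 5^2 + 2^2 + 6^2 + 2^2 + 6^2 + (-6)^2 + (-6)^2 + 5^2 + 0^2 + 0^2 + 0^2 + (-5)^2 + 2^2 + 5^2 + 0^2 + 1^2
= 25 + 4 + 36 + 4 + 36 + 36 + 36 + 25 + 0 + 0 + 0 + 25 + 4 + 25 + 0 + 1 = 257
||T||_HS = sqrt(257) = 16.0312

16.0312


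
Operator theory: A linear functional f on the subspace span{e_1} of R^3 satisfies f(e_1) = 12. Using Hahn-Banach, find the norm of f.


The norm of f is given by ||f|| = sup_{||x||=1} |f(x)|.
On span{e_1}, ||e_1|| = 1, so ||f|| = |f(e_1)| / ||e_1||
= |12| / 1 = 12.0000

12.0000


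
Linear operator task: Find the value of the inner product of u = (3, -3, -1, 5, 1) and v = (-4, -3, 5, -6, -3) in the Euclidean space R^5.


Computing the standard inner product <u, v> = sum u_i * v_i
= 3*-4 + -3*-3 + -1*5 + 5*-6 + 1*-3
= -12 + 9 + -5 + -30 + -3
= -41

-41


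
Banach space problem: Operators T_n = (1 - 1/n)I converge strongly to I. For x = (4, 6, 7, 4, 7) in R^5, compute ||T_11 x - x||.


T_11 x - x = (1 - 1/11)x - x = -x/11
||x|| = sqrt(166) = 12.8841
||T_11 x - x|| = ||x||/11 = 12.8841/11 = 1.1713

1.1713


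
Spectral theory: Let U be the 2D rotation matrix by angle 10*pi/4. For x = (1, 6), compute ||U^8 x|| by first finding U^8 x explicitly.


U is a rotation by theta = 10*pi/4
U^8 = rotation by 8*theta = 80*pi/4 = 0*pi/4 (mod 2*pi)
cos(0*pi/4) = 1.0000, sin(0*pi/4) = 0.0000
U^8 x = (1.0000 * 1 - 0.0000 * 6, 0.0000 * 1 + 1.0000 * 6)
= (1.0000, 6.0000)
||U^8 x|| = sqrt(1.0000^2 + 6.0000^2) = sqrt(37.0000) = 6.0828

6.0828


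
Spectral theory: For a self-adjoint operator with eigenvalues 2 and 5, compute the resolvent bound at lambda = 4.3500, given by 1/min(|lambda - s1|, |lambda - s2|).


dist(4.3500, {2, 5}) = min(|4.3500 - 2|, |4.3500 - 5|)
= min(2.3500, 0.6500) = 0.6500
Resolvent bound = 1/0.6500 = 1.5385

1.5385


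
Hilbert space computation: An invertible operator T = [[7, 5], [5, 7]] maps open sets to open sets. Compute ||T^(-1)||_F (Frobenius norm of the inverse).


det(T) = 7*7 - 5*5 = 24
T^(-1) = (1/24) * [[7, -5], [-5, 7]] = [[0.2917, -0.2083], [-0.2083, 0.2917]]
||T^(-1)||_F^2 = 0.2917^2 + (-0.2083)^2 + (-0.2083)^2 + 0.2917^2 = 0.2569
||T^(-1)||_F = sqrt(0.2569) = 0.5069

0.5069


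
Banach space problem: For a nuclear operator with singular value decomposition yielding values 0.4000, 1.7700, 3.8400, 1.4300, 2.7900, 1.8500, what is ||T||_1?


The nuclear norm is the sum of all singular values.
||T||_1 = 0.4000 + 1.7700 + 3.8400 + 1.4300 + 2.7900 + 1.8500
= 12.0800

12.0800


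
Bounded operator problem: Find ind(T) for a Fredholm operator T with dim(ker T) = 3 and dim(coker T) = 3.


The Fredholm index is defined as ind(T) = dim(ker T) - dim(coker T)
= 3 - 3
= 0

0


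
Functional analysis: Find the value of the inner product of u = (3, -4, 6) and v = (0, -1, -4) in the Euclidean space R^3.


Computing the standard inner product <u, v> = sum u_i * v_i
= 3*0 + -4*-1 + 6*-4
= 0 + 4 + -24
= -20

-20


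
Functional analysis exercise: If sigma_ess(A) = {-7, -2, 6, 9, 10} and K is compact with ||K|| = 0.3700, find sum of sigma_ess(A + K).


By Weyl's theorem, the essential spectrum is invariant under compact perturbations.
sigma_ess(A + K) = sigma_ess(A) = {-7, -2, 6, 9, 10}
Sum = -7 + -2 + 6 + 9 + 10 = 16

16


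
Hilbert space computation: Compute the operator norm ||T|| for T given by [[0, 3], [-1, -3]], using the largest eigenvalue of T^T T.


A^T A = [[1, 3], [3, 18]]
trace(A^T A) = 19, det(A^T A) = 9
discriminant = 19^2 - 4*9 = 325
Largest eigenvalue of A^T A = (trace + sqrt(disc))/2 = 18.5139
||T|| = sqrt(18.5139) = 4.3028

4.3028


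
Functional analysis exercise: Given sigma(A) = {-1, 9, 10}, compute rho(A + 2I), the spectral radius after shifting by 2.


Spectrum of A + 2I = {1, 11, 12}
Spectral radius = max |lambda| over the shifted spectrum
= max(1, 11, 12) = 12

12


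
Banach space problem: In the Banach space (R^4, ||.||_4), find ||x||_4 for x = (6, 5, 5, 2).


The l^4 norm = (sum |x_i|^4)^(1/4)
Sum of 4th powers = 1296 + 625 + 625 + 16 = 2562
||x||_4 = (2562)^(1/4) = 7.1145

7.1145


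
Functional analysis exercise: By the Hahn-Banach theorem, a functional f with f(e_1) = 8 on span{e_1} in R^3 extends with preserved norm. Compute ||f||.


The norm of f is given by ||f|| = sup_{||x||=1} |f(x)|.
On span{e_1}, ||e_1|| = 1, so ||f|| = |f(e_1)| / ||e_1||
= |8| / 1 = 8.0000

8.0000


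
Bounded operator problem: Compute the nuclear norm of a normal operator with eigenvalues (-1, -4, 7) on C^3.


For a normal operator, singular values equal |eigenvalues|.
Trace norm = sum |lambda_i| = 1 + 4 + 7
= 12

12


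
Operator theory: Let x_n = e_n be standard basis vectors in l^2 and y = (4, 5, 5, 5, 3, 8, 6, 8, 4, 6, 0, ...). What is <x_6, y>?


x_6 = e_6 is the standard basis vector with 1 in position 6.
<x_6, y> = y_6 = 8
As n -> infinity, <x_n, y> -> 0, confirming weak convergence of (x_n) to 0.

8


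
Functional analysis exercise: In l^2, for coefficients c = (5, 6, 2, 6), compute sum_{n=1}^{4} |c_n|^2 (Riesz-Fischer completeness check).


sum |c_n|^2 = 5^2 + 6^2 + 2^2 + 6^2
= 25 + 36 + 4 + 36
= 101

101


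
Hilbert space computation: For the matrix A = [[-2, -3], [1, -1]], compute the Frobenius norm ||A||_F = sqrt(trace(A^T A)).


||A||_F^2 = sum a_ij^2
= (-2)^2 + (-3)^2 + 1^2 + (-1)^2
= 4 + 9 + 1 + 1 = 15
||A||_F = sqrt(15) = 3.8730

3.8730


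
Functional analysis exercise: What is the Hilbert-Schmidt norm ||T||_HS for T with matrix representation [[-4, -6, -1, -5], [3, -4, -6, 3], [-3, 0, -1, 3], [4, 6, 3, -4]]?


The Hilbert-Schmidt norm is sqrt(sum of squares of all entries).
Sum of squares = (-4)^2 + (-6)^2 + (-1)^2 + (-5)^2 + 3^2 + (-4)^2 + (-6)^2 + 3^2 + (-3)^2 + 0^2 + (-1)^2 + 3^2 + 4^2 + 6^2 + 3^2 + (-4)^2
= 16 + 36 + 1 + 25 + 9 + 16 + 36 + 9 + 9 + 0 + 1 + 9 + 16 + 36 + 9 + 16 = 244
||T||_HS = sqrt(244) = 15.6205

15.6205


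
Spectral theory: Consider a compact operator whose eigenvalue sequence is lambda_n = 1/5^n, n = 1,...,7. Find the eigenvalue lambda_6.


The eigenvalue formula gives lambda_6 = 1/5^6
= 1/15625
= 6.4000e-05

6.4000e-05


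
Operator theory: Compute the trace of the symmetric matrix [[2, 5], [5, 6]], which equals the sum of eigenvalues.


For a self-adjoint (symmetric) matrix, the eigenvalues are real.
The sum of eigenvalues equals the trace of the matrix.
trace = 2 + 6 = 8

8


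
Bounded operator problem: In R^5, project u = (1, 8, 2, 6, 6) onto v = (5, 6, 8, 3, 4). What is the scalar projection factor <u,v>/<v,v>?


Computing <u,v> = 1*5 + 8*6 + 2*8 + 6*3 + 6*4 = 111
Computing <v,v> = 5^2 + 6^2 + 8^2 + 3^2 + 4^2 = 150
Projection coefficient = 111/150 = 0.7400

0.7400


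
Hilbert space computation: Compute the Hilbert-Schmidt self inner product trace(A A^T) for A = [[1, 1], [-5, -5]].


trace(A * A^T) = sum of squares of all entries
= 1^2 + 1^2 + (-5)^2 + (-5)^2
= 1 + 1 + 25 + 25
= 52

52


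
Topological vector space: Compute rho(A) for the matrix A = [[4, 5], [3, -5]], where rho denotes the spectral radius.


For a 2x2 matrix, eigenvalues satisfy lambda^2 - (trace)*lambda + det = 0
trace = 4 + -5 = -1
det = 4*-5 - 5*3 = -35
discriminant = (-1)^2 - 4*(-35) = 141
spectral radius = max |eigenvalue| = 6.4372

6.4372


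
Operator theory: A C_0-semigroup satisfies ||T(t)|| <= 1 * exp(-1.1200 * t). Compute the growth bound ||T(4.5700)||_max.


||T(4.5700)|| <= 1 * exp(-1.1200 * 4.5700)
= 1 * exp(-5.1184)
= 1 * 0.0060
= 0.0060

0.0060


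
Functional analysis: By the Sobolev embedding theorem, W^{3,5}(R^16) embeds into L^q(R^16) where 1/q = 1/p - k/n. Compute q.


Using the Sobolev embedding formula: 1/q = 1/p - k/n
1/q = 1/5 - 3/16 = 1/80
q = 1/(1/80) = 80

80.0000


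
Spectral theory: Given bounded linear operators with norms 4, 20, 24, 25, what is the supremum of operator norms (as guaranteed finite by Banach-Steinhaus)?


By the Uniform Boundedness Principle, the supremum of norms is finite.
sup_k ||T_k|| = max(4, 20, 24, 25) = 25

25


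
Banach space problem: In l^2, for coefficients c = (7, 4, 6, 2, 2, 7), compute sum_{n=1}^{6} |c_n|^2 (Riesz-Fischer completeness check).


sum |c_n|^2 = 7^2 + 4^2 + 6^2 + 2^2 + 2^2 + 7^2
= 49 + 16 + 36 + 4 + 4 + 49
= 158

158


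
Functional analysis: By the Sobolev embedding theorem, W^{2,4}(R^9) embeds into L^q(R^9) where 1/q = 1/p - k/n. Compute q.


Using the Sobolev embedding formula: 1/q = 1/p - k/n
1/q = 1/4 - 2/9 = 1/36
q = 1/(1/36) = 36

36.0000


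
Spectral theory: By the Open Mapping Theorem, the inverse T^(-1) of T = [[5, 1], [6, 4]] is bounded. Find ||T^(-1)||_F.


det(T) = 5*4 - 1*6 = 14
T^(-1) = (1/14) * [[4, -1], [-6, 5]] = [[0.2857, -0.0714], [-0.4286, 0.3571]]
||T^(-1)||_F^2 = 0.2857^2 + (-0.0714)^2 + (-0.4286)^2 + 0.3571^2 = 0.3980
||T^(-1)||_F = sqrt(0.3980) = 0.6308

0.6308


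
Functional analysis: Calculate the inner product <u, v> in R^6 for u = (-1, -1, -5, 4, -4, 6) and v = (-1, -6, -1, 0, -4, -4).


Computing the standard inner product <u, v> = sum u_i * v_i
= -1*-1 + -1*-6 + -5*-1 + 4*0 + -4*-4 + 6*-4
= 1 + 6 + 5 + 0 + 16 + -24
= 4

4


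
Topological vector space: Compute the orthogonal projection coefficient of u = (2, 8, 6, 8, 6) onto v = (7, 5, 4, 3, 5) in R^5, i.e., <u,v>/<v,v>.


Computing <u,v> = 2*7 + 8*5 + 6*4 + 8*3 + 6*5 = 132
Computing <v,v> = 7^2 + 5^2 + 4^2 + 3^2 + 5^2 = 124
Projection coefficient = 132/124 = 1.0645

1.0645


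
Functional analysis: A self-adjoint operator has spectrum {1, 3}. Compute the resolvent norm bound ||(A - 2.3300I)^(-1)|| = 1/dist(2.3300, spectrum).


dist(2.3300, {1, 3}) = min(|2.3300 - 1|, |2.3300 - 3|)
= min(1.3300, 0.6700) = 0.6700
Resolvent bound = 1/0.6700 = 1.4925

1.4925


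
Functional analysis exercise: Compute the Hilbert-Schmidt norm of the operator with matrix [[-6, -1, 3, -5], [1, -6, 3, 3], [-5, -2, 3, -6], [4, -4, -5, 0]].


The Hilbert-Schmidt norm is sqrt(sum of squares of all entries).
Sum of squares = (-6)^2 + (-1)^2 + 3^2 + (-5)^2 + 1^2 + (-6)^2 + 3^2 + 3^2 + (-5)^2 + (-2)^2 + 3^2 + (-6)^2 + 4^2 + (-4)^2 + (-5)^2 + 0^2
= 36 + 1 + 9 + 25 + 1 + 36 + 9 + 9 + 25 + 4 + 9 + 36 + 16 + 16 + 25 + 0 = 257
||T||_HS = sqrt(257) = 16.0312

16.0312


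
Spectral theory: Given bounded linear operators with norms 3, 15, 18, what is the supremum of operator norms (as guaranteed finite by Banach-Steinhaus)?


By the Uniform Boundedness Principle, the supremum of norms is finite.
sup_k ||T_k|| = max(3, 15, 18) = 18

18


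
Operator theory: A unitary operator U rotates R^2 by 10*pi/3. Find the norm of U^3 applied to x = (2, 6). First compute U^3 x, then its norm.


U is a rotation by theta = 10*pi/3
U^3 = rotation by 3*theta = 30*pi/3 = 0*pi/3 (mod 2*pi)
cos(0*pi/3) = 1.0000, sin(0*pi/3) = 0.0000
U^3 x = (1.0000 * 2 - 0.0000 * 6, 0.0000 * 2 + 1.0000 * 6)
= (2.0000, 6.0000)
||U^3 x|| = sqrt(2.0000^2 + 6.0000^2) = sqrt(40.0000) = 6.3246

6.3246


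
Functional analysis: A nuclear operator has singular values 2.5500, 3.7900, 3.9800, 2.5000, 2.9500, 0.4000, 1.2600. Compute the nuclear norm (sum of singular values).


The nuclear norm is the sum of all singular values.
||T||_1 = 2.5500 + 3.7900 + 3.9800 + 2.5000 + 2.9500 + 0.4000 + 1.2600
= 17.4300

17.4300


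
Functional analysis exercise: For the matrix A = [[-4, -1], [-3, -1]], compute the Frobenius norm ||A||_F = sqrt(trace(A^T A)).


||A||_F^2 = sum a_ij^2
= (-4)^2 + (-1)^2 + (-3)^2 + (-1)^2
= 16 + 1 + 9 + 1 = 27
||A||_F = sqrt(27) = 5.1962

5.1962


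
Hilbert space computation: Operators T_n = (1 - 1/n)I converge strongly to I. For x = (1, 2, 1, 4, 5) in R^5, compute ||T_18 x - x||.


T_18 x - x = (1 - 1/18)x - x = -x/18
||x|| = sqrt(47) = 6.8557
||T_18 x - x|| = ||x||/18 = 6.8557/18 = 0.3809

0.3809


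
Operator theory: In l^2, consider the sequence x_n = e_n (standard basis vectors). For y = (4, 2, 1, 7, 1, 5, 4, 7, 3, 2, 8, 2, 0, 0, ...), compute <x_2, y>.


x_2 = e_2 is the standard basis vector with 1 in position 2.
<x_2, y> = y_2 = 2
As n -> infinity, <x_n, y> -> 0, confirming weak convergence of (x_n) to 0.

2


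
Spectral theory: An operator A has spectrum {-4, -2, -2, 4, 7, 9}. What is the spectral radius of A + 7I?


Spectrum of A + 7I = {3, 5, 5, 11, 14, 16}
Spectral radius = max |lambda| over the shifted spectrum
= max(3, 5, 5, 11, 14, 16) = 16

16


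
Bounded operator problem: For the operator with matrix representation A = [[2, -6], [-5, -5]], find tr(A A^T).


trace(A * A^T) = sum of squares of all entries
= 2^2 + (-6)^2 + (-5)^2 + (-5)^2
= 4 + 36 + 25 + 25
= 90

90


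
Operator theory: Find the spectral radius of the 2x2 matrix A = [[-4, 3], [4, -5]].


For a 2x2 matrix, eigenvalues satisfy lambda^2 - (trace)*lambda + det = 0
trace = -4 + -5 = -9
det = -4*-5 - 3*4 = 8
discriminant = (-9)^2 - 4*(8) = 49
spectral radius = max |eigenvalue| = 8.0000

8.0000


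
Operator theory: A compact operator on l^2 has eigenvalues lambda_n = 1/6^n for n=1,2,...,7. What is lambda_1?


The eigenvalue formula gives lambda_1 = 1/6^1
= 1/6
= 0.1667

0.1667


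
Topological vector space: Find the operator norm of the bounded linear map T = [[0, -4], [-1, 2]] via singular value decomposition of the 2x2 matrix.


A^T A = [[1, -2], [-2, 20]]
trace(A^T A) = 21, det(A^T A) = 16
discriminant = 21^2 - 4*16 = 377
Largest eigenvalue of A^T A = (trace + sqrt(disc))/2 = 20.2082
||T|| = sqrt(20.2082) = 4.4954

4.4954


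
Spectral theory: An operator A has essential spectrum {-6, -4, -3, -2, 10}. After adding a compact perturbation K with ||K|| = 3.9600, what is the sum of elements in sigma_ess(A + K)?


By Weyl's theorem, the essential spectrum is invariant under compact perturbations.
sigma_ess(A + K) = sigma_ess(A) = {-6, -4, -3, -2, 10}
Sum = -6 + -4 + -3 + -2 + 10 = -5

-5


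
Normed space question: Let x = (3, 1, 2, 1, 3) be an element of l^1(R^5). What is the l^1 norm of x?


The l^1 norm equals the sum of absolute values of all components.
||x||_1 = 3 + 1 + 2 + 1 + 3
= 10

10.0000


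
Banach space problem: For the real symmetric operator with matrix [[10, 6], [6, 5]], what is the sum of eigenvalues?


For a self-adjoint (symmetric) matrix, the eigenvalues are real.
The sum of eigenvalues equals the trace of the matrix.
trace = 10 + 5 = 15

15


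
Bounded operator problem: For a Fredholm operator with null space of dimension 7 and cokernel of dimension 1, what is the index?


The Fredholm index is defined as ind(T) = dim(ker T) - dim(coker T)
= 7 - 1
= 6

6


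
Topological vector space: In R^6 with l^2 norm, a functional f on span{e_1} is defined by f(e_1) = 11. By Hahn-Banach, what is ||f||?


The norm of f is given by ||f|| = sup_{||x||=1} |f(x)|.
On span{e_1}, ||e_1|| = 1, so ||f|| = |f(e_1)| / ||e_1||
= |11| / 1 = 11.0000

11.0000


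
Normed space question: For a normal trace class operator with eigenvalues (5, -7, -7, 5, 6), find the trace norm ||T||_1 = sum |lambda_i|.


For a normal operator, singular values equal |eigenvalues|.
Trace norm = sum |lambda_i| = 5 + 7 + 7 + 5 + 6
= 30

30


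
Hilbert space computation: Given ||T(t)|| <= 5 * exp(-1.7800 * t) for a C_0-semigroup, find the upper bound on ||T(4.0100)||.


||T(4.0100)|| <= 5 * exp(-1.7800 * 4.0100)
= 5 * exp(-7.1378)
= 5 * 7.9450e-04
= 0.0040

0.0040


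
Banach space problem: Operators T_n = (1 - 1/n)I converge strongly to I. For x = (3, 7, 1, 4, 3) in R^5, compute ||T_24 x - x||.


T_24 x - x = (1 - 1/24)x - x = -x/24
||x|| = sqrt(84) = 9.1652
||T_24 x - x|| = ||x||/24 = 9.1652/24 = 0.3819

0.3819


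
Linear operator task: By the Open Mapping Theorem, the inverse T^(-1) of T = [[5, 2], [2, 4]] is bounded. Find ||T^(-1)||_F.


det(T) = 5*4 - 2*2 = 16
T^(-1) = (1/16) * [[4, -2], [-2, 5]] = [[0.2500, -0.1250], [-0.1250, 0.3125]]
||T^(-1)||_F^2 = 0.2500^2 + (-0.1250)^2 + (-0.1250)^2 + 0.3125^2 = 0.1914
||T^(-1)||_F = sqrt(0.1914) = 0.4375

0.4375


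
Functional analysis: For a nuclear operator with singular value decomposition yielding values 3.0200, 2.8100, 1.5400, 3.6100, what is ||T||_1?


The nuclear norm is the sum of all singular values.
||T||_1 = 3.0200 + 2.8100 + 1.5400 + 3.6100
= 10.9800

10.9800


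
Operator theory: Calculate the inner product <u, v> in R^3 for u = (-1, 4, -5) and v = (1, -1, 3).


Computing the standard inner product <u, v> = sum u_i * v_i
= -1*1 + 4*-1 + -5*3
= -1 + -4 + -15
= -20

-20


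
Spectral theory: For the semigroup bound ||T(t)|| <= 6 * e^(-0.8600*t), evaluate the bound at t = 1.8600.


||T(1.8600)|| <= 6 * exp(-0.8600 * 1.8600)
= 6 * exp(-1.5996)
= 6 * 0.2020
= 1.2119

1.2119


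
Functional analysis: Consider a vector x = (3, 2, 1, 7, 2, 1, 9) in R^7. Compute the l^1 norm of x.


The l^1 norm equals the sum of absolute values of all components.
||x||_1 = 3 + 2 + 1 + 7 + 2 + 1 + 9
= 25

25.0000


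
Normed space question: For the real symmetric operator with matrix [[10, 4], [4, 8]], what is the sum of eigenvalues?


For a self-adjoint (symmetric) matrix, the eigenvalues are real.
The sum of eigenvalues equals the trace of the matrix.
trace = 10 + 8 = 18

18


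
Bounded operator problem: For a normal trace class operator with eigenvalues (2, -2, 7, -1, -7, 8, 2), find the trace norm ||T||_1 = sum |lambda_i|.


For a normal operator, singular values equal |eigenvalues|.
Trace norm = sum |lambda_i| = 2 + 2 + 7 + 1 + 7 + 8 + 2
= 29

29


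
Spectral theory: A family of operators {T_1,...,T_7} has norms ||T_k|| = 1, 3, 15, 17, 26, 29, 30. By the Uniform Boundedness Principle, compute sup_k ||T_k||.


By the Uniform Boundedness Principle, the supremum of norms is finite.
sup_k ||T_k|| = max(1, 3, 15, 17, 26, 29, 30) = 30

30


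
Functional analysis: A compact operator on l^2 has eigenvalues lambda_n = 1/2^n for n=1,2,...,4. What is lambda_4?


The eigenvalue formula gives lambda_4 = 1/2^4
= 1/16
= 0.0625

0.0625


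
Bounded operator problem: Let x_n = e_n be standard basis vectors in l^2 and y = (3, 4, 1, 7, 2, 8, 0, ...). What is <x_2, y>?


x_2 = e_2 is the standard basis vector with 1 in position 2.
<x_2, y> = y_2 = 4
As n -> infinity, <x_n, y> -> 0, confirming weak convergence of (x_n) to 0.

4


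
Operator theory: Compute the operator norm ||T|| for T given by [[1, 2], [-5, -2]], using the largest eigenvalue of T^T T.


A^T A = [[26, 12], [12, 8]]
trace(A^T A) = 34, det(A^T A) = 64
discriminant = 34^2 - 4*64 = 900
Largest eigenvalue of A^T A = (trace + sqrt(disc))/2 = 32.0000
||T|| = sqrt(32.0000) = 5.6569

5.6569


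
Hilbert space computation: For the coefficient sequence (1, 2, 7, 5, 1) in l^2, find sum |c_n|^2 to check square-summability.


sum |c_n|^2 = 1^2 + 2^2 + 7^2 + 5^2 + 1^2
= 1 + 4 + 49 + 25 + 1
= 80

80


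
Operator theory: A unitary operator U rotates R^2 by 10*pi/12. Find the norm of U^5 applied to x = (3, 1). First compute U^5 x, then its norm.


U is a rotation by theta = 10*pi/12
U^5 = rotation by 5*theta = 50*pi/12 = 2*pi/12 (mod 2*pi)
cos(2*pi/12) = 0.8660, sin(2*pi/12) = 0.5000
U^5 x = (0.8660 * 3 - 0.5000 * 1, 0.5000 * 3 + 0.8660 * 1)
= (2.0981, 2.3660)
||U^5 x|| = sqrt(2.0981^2 + 2.3660^2) = sqrt(10.0000) = 3.1623

3.1623


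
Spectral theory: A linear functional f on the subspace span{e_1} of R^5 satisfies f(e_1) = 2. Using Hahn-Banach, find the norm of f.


The norm of f is given by ||f|| = sup_{||x||=1} |f(x)|.
On span{e_1}, ||e_1|| = 1, so ||f|| = |f(e_1)| / ||e_1||
= |2| / 1 = 2.0000

2.0000


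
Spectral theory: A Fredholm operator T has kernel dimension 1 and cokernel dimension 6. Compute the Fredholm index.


The Fredholm index is defined as ind(T) = dim(ker T) - dim(coker T)
= 1 - 6
= -5

-5


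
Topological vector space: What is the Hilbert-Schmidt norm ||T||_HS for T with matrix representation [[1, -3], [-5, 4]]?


The Hilbert-Schmidt norm is sqrt(sum of squares of all entries).
Sum of squares = 1^2 + (-3)^2 + (-5)^2 + 4^2
= 1 + 9 + 25 + 16 = 51
||T||_HS = sqrt(51) = 7.1414

7.1414


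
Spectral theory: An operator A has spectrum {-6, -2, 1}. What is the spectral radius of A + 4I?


Spectrum of A + 4I = {-2, 2, 5}
Spectral radius = max |lambda| over the shifted spectrum
= max(2, 2, 5) = 5

5


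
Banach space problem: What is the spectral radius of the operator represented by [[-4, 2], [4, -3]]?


For a 2x2 matrix, eigenvalues satisfy lambda^2 - (trace)*lambda + det = 0
trace = -4 + -3 = -7
det = -4*-3 - 2*4 = 4
discriminant = (-7)^2 - 4*(4) = 33
spectral radius = max |eigenvalue| = 6.3723

6.3723


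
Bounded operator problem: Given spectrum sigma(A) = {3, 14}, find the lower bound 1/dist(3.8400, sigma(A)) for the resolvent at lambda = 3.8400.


dist(3.8400, {3, 14}) = min(|3.8400 - 3|, |3.8400 - 14|)
= min(0.8400, 10.1600) = 0.8400
Resolvent bound = 1/0.8400 = 1.1905

1.1905


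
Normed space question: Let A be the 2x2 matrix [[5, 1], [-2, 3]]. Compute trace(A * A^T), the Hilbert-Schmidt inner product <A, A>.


trace(A * A^T) = sum of squares of all entries
= 5^2 + 1^2 + (-2)^2 + 3^2
= 25 + 1 + 4 + 9
= 39

39


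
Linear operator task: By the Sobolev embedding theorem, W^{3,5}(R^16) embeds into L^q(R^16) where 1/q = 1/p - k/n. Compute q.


Using the Sobolev embedding formula: 1/q = 1/p - k/n
1/q = 1/5 - 3/16 = 1/80
q = 1/(1/80) = 80

80.0000


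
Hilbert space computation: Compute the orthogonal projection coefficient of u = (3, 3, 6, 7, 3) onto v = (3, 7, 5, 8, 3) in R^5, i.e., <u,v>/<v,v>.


Computing <u,v> = 3*3 + 3*7 + 6*5 + 7*8 + 3*3 = 125
Computing <v,v> = 3^2 + 7^2 + 5^2 + 8^2 + 3^2 = 156
Projection coefficient = 125/156 = 0.8013

0.8013


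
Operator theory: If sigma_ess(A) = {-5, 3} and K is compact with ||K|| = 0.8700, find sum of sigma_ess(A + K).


By Weyl's theorem, the essential spectrum is invariant under compact perturbations.
sigma_ess(A + K) = sigma_ess(A) = {-5, 3}
Sum = -5 + 3 = -2

-2


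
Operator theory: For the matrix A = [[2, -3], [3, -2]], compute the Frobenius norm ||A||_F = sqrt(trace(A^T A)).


||A||_F^2 = sum a_ij^2
= 2^2 + (-3)^2 + 3^2 + (-2)^2
= 4 + 9 + 9 + 4 = 26
||A||_F = sqrt(26) = 5.0990

5.0990


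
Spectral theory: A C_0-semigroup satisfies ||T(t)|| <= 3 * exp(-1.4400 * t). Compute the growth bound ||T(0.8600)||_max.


||T(0.8600)|| <= 3 * exp(-1.4400 * 0.8600)
= 3 * exp(-1.2384)
= 3 * 0.2898
= 0.8695

0.8695


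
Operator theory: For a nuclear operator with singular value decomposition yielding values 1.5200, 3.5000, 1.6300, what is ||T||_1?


The nuclear norm is the sum of all singular values.
||T||_1 = 1.5200 + 3.5000 + 1.6300
= 6.6500

6.6500


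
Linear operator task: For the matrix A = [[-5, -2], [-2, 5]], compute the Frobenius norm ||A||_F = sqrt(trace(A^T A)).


||A||_F^2 = sum a_ij^2
= (-5)^2 + (-2)^2 + (-2)^2 + 5^2
= 25 + 4 + 4 + 25 = 58
||A||_F = sqrt(58) = 7.6158

7.6158


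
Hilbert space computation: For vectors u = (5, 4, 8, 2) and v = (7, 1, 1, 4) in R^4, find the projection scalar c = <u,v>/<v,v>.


Computing <u,v> = 5*7 + 4*1 + 8*1 + 2*4 = 55
Computing <v,v> = 7^2 + 1^2 + 1^2 + 4^2 = 67
Projection coefficient = 55/67 = 0.8209

0.8209


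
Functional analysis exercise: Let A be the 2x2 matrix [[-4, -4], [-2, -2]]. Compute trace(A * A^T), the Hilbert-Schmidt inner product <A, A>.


trace(A * A^T) = sum of squares of all entries
= (-4)^2 + (-4)^2 + (-2)^2 + (-2)^2
= 16 + 16 + 4 + 4
= 40

40


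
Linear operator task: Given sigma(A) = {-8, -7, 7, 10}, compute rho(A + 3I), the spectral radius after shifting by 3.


Spectrum of A + 3I = {-5, -4, 10, 13}
Spectral radius = max |lambda| over the shifted spectrum
= max(5, 4, 10, 13) = 13

13


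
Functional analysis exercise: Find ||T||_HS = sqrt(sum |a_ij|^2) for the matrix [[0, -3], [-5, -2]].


The Hilbert-Schmidt norm is sqrt(sum of squares of all entries).
Sum of squares = 0^2 + (-3)^2 + (-5)^2 + (-2)^2
= 0 + 9 + 25 + 4 = 38
||T||_HS = sqrt(38) = 6.1644

6.1644


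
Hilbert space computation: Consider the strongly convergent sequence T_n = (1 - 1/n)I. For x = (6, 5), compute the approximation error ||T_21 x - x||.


T_21 x - x = (1 - 1/21)x - x = -x/21
||x|| = sqrt(61) = 7.8102
||T_21 x - x|| = ||x||/21 = 7.8102/21 = 0.3719

0.3719


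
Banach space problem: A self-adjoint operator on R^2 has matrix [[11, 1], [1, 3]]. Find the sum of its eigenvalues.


For a self-adjoint (symmetric) matrix, the eigenvalues are real.
The sum of eigenvalues equals the trace of the matrix.
trace = 11 + 3 = 14

14


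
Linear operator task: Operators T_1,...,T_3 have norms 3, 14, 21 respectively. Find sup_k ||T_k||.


By the Uniform Boundedness Principle, the supremum of norms is finite.
sup_k ||T_k|| = max(3, 14, 21) = 21

21


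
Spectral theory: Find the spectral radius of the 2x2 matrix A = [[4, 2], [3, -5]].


For a 2x2 matrix, eigenvalues satisfy lambda^2 - (trace)*lambda + det = 0
trace = 4 + -5 = -1
det = 4*-5 - 2*3 = -26
discriminant = (-1)^2 - 4*(-26) = 105
spectral radius = max |eigenvalue| = 5.6235

5.6235


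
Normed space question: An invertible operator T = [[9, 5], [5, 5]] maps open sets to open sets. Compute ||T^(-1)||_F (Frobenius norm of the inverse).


det(T) = 9*5 - 5*5 = 20
T^(-1) = (1/20) * [[5, -5], [-5, 9]] = [[0.2500, -0.2500], [-0.2500, 0.4500]]
||T^(-1)||_F^2 = 0.2500^2 + (-0.2500)^2 + (-0.2500)^2 + 0.4500^2 = 0.3900
||T^(-1)||_F = sqrt(0.3900) = 0.6245

0.6245


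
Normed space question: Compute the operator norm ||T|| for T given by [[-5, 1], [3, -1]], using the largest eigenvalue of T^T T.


A^T A = [[34, -8], [-8, 2]]
trace(A^T A) = 36, det(A^T A) = 4
discriminant = 36^2 - 4*4 = 1280
Largest eigenvalue of A^T A = (trace + sqrt(disc))/2 = 35.8885
||T|| = sqrt(35.8885) = 5.9907

5.9907


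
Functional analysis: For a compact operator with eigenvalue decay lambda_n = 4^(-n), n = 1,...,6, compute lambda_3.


The eigenvalue formula gives lambda_3 = 1/4^3
= 1/64
= 0.0156

0.0156


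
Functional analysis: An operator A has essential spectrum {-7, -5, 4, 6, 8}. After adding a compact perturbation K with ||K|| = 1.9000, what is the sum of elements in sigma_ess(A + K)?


By Weyl's theorem, the essential spectrum is invariant under compact perturbations.
sigma_ess(A + K) = sigma_ess(A) = {-7, -5, 4, 6, 8}
Sum = -7 + -5 + 4 + 6 + 8 = 6

6


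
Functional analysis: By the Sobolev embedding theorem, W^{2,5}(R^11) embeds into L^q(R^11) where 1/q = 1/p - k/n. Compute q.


Using the Sobolev embedding formula: 1/q = 1/p - k/n
1/q = 1/5 - 2/11 = 1/55
q = 1/(1/55) = 55

55.0000


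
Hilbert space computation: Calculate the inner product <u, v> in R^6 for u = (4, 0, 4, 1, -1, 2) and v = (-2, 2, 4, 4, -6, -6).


Computing the standard inner product <u, v> = sum u_i * v_i
= 4*-2 + 0*2 + 4*4 + 1*4 + -1*-6 + 2*-6
= -8 + 0 + 16 + 4 + 6 + -12
= 6

6


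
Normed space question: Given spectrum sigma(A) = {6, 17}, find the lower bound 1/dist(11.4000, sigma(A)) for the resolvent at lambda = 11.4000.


dist(11.4000, {6, 17}) = min(|11.4000 - 6|, |11.4000 - 17|)
= min(5.4000, 5.6000) = 5.4000
Resolvent bound = 1/5.4000 = 0.1852

0.1852


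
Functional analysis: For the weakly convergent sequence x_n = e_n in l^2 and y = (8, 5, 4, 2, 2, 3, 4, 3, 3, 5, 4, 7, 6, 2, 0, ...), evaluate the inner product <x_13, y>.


x_13 = e_13 is the standard basis vector with 1 in position 13.
<x_13, y> = y_13 = 6
As n -> infinity, <x_n, y> -> 0, confirming weak convergence of (x_n) to 0.

6


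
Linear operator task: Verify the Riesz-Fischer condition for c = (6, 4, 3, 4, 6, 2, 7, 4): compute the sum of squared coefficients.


sum |c_n|^2 = 6^2 + 4^2 + 3^2 + 4^2 + 6^2 + 2^2 + 7^2 + 4^2
= 36 + 16 + 9 + 16 + 36 + 4 + 49 + 16
= 182

182


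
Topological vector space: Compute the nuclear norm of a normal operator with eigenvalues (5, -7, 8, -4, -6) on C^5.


For a normal operator, singular values equal |eigenvalues|.
Trace norm = sum |lambda_i| = 5 + 7 + 8 + 4 + 6
= 30

30


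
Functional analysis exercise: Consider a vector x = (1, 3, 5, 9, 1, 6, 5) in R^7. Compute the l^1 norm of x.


The l^1 norm equals the sum of absolute values of all components.
||x||_1 = 1 + 3 + 5 + 9 + 1 + 6 + 5
= 30

30.0000


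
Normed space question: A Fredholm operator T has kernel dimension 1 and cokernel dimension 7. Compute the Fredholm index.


The Fredholm index is defined as ind(T) = dim(ker T) - dim(coker T)
= 1 - 7
= -6

-6


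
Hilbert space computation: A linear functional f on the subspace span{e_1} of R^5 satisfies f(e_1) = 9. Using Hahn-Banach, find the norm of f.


The norm of f is given by ||f|| = sup_{||x||=1} |f(x)|.
On span{e_1}, ||e_1|| = 1, so ||f|| = |f(e_1)| / ||e_1||
= |9| / 1 = 9.0000

9.0000


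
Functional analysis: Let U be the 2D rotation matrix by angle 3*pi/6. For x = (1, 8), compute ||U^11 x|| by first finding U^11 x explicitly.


U is a rotation by theta = 3*pi/6
U^11 = rotation by 11*theta = 33*pi/6 = 9*pi/6 (mod 2*pi)
cos(9*pi/6) = 0.0000, sin(9*pi/6) = -1.0000
U^11 x = (0.0000 * 1 - -1.0000 * 8, -1.0000 * 1 + 0.0000 * 8)
= (8.0000, -1.0000)
||U^11 x|| = sqrt(8.0000^2 + (-1.0000)^2) = sqrt(65.0000) = 8.0623

8.0623


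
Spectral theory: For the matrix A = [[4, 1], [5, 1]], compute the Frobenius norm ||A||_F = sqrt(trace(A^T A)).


||A||_F^2 = sum a_ij^2
= 4^2 + 1^2 + 5^2 + 1^2
= 16 + 1 + 25 + 1 = 43
||A||_F = sqrt(43) = 6.5574

6.5574


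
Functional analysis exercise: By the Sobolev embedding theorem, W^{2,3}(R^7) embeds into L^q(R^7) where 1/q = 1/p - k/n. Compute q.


Using the Sobolev embedding formula: 1/q = 1/p - k/n
1/q = 1/3 - 2/7 = 1/21
q = 1/(1/21) = 21

21.0000


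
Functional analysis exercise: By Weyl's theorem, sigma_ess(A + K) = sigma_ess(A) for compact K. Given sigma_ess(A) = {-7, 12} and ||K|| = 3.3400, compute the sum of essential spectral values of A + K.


By Weyl's theorem, the essential spectrum is invariant under compact perturbations.
sigma_ess(A + K) = sigma_ess(A) = {-7, 12}
Sum = -7 + 12 = 5

5


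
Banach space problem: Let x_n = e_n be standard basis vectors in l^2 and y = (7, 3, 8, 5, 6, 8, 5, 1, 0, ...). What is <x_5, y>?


x_5 = e_5 is the standard basis vector with 1 in position 5.
<x_5, y> = y_5 = 6
As n -> infinity, <x_n, y> -> 0, confirming weak convergence of (x_n) to 0.

6


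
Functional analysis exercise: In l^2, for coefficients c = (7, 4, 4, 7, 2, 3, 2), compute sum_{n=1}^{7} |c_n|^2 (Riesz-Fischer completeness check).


sum |c_n|^2 = 7^2 + 4^2 + 4^2 + 7^2 + 2^2 + 3^2 + 2^2
= 49 + 16 + 16 + 49 + 4 + 9 + 4
= 147

147


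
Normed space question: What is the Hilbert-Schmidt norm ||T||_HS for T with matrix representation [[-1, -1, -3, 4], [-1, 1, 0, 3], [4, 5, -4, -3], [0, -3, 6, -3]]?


The Hilbert-Schmidt norm is sqrt(sum of squares of all entries).
Sum of squares = (-1)^2 + (-1)^2 + (-3)^2 + 4^2 + (-1)^2 + 1^2 + 0^2 + 3^2 + 4^2 + 5^2 + (-4)^2 + (-3)^2 + 0^2 + (-3)^2 + 6^2 + (-3)^2
= 1 + 1 + 9 + 16 + 1 + 1 + 0 + 9 + 16 + 25 + 16 + 9 + 0 + 9 + 36 + 9 = 158
||T||_HS = sqrt(158) = 12.5698

12.5698


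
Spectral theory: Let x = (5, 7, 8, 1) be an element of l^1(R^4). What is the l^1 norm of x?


The l^1 norm equals the sum of absolute values of all components.
||x||_1 = 5 + 7 + 8 + 1
= 21

21.0000


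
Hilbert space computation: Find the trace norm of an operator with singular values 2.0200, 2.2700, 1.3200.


The nuclear norm is the sum of all singular values.
||T||_1 = 2.0200 + 2.2700 + 1.3200
= 5.6100

5.6100


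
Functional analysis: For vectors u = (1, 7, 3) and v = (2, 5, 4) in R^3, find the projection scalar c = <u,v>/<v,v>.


Computing <u,v> = 1*2 + 7*5 + 3*4 = 49
Computing <v,v> = 2^2 + 5^2 + 4^2 = 45
Projection coefficient = 49/45 = 1.0889

1.0889


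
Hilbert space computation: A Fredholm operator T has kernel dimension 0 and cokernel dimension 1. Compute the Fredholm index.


The Fredholm index is defined as ind(T) = dim(ker T) - dim(coker T)
= 0 - 1
= -1

-1


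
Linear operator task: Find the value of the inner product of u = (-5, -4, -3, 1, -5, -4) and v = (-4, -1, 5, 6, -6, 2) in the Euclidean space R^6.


Computing the standard inner product <u, v> = sum u_i * v_i
= -5*-4 + -4*-1 + -3*5 + 1*6 + -5*-6 + -4*2
= 20 + 4 + -15 + 6 + 30 + -8
= 37

37


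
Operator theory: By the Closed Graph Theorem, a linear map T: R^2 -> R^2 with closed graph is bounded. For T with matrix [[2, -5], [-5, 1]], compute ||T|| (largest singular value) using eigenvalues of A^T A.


A^T A = [[29, -15], [-15, 26]]
trace(A^T A) = 55, det(A^T A) = 529
discriminant = 55^2 - 4*529 = 909
Largest eigenvalue of A^T A = (trace + sqrt(disc))/2 = 42.5748
||T|| = sqrt(42.5748) = 6.5249

6.5249


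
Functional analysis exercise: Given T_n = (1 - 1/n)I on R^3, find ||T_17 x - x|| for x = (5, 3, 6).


T_17 x - x = (1 - 1/17)x - x = -x/17
||x|| = sqrt(70) = 8.3666
||T_17 x - x|| = ||x||/17 = 8.3666/17 = 0.4922

0.4922


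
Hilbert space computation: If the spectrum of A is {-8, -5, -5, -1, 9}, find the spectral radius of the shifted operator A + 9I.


Spectrum of A + 9I = {1, 4, 4, 8, 18}
Spectral radius = max |lambda| over the shifted spectrum
= max(1, 4, 4, 8, 18) = 18

18


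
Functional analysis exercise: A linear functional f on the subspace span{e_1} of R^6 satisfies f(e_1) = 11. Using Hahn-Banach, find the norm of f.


The norm of f is given by ||f|| = sup_{||x||=1} |f(x)|.
On span{e_1}, ||e_1|| = 1, so ||f|| = |f(e_1)| / ||e_1||
= |11| / 1 = 11.0000

11.0000


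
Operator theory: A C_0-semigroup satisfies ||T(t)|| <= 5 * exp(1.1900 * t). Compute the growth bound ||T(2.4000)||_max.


||T(2.4000)|| <= 5 * exp(1.1900 * 2.4000)
= 5 * exp(2.8560)
= 5 * 17.3918
= 86.9591

86.9591


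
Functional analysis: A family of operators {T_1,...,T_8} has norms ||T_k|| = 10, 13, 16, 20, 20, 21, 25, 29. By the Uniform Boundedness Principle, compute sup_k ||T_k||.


By the Uniform Boundedness Principle, the supremum of norms is finite.
sup_k ||T_k|| = max(10, 13, 16, 20, 20, 21, 25, 29) = 29

29


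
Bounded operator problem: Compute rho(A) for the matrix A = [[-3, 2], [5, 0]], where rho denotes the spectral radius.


For a 2x2 matrix, eigenvalues satisfy lambda^2 - (trace)*lambda + det = 0
trace = -3 + 0 = -3
det = -3*0 - 2*5 = -10
discriminant = (-3)^2 - 4*(-10) = 49
spectral radius = max |eigenvalue| = 5.0000

5.0000


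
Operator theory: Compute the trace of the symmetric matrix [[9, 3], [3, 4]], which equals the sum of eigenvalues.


For a self-adjoint (symmetric) matrix, the eigenvalues are real.
The sum of eigenvalues equals the trace of the matrix.
trace = 9 + 4 = 13

13


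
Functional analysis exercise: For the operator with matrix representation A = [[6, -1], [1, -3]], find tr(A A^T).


trace(A * A^T) = sum of squares of all entries
= 6^2 + (-1)^2 + 1^2 + (-3)^2
= 36 + 1 + 1 + 9
= 47

47


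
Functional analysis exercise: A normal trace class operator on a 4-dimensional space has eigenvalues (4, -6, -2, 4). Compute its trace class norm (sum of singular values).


For a normal operator, singular values equal |eigenvalues|.
Trace norm = sum |lambda_i| = 4 + 6 + 2 + 4
= 16

16


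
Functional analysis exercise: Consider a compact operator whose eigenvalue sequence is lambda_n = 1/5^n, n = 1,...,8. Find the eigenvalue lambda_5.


The eigenvalue formula gives lambda_5 = 1/5^5
= 1/3125
= 3.2000e-04

3.2000e-04


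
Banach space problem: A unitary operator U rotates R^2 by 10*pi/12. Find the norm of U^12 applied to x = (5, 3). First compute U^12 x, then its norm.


U is a rotation by theta = 10*pi/12
U^12 = rotation by 12*theta = 120*pi/12 = 0*pi/12 (mod 2*pi)
cos(0*pi/12) = 1.0000, sin(0*pi/12) = 0.0000
U^12 x = (1.0000 * 5 - 0.0000 * 3, 0.0000 * 5 + 1.0000 * 3)
= (5.0000, 3.0000)
||U^12 x|| = sqrt(5.0000^2 + 3.0000^2) = sqrt(34.0000) = 5.8310

5.8310


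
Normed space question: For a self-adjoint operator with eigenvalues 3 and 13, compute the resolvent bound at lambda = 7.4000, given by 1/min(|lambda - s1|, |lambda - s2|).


dist(7.4000, {3, 13}) = min(|7.4000 - 3|, |7.4000 - 13|)
= min(4.4000, 5.6000) = 4.4000
Resolvent bound = 1/4.4000 = 0.2273

0.2273


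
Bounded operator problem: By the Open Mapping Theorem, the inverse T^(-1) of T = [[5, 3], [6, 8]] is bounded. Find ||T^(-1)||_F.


det(T) = 5*8 - 3*6 = 22
T^(-1) = (1/22) * [[8, -3], [-6, 5]] = [[0.3636, -0.1364], [-0.2727, 0.2273]]
||T^(-1)||_F^2 = 0.3636^2 + (-0.1364)^2 + (-0.2727)^2 + 0.2273^2 = 0.2769
||T^(-1)||_F = sqrt(0.2769) = 0.5262

0.5262


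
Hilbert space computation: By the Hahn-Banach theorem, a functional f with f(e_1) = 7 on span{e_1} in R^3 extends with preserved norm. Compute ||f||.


The norm of f is given by ||f|| = sup_{||x||=1} |f(x)|.
On span{e_1}, ||e_1|| = 1, so ||f|| = |f(e_1)| / ||e_1||
= |7| / 1 = 7.0000

7.0000
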